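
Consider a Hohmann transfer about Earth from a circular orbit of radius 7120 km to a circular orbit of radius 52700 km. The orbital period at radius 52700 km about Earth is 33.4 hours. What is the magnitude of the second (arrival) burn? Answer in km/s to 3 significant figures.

From Kepler's third law T² = 4π²r³/μ at r = 52700 km, T = 33.4 hours = 33.4 × 3600 s = 1.2024×10^5 s: μ = 4π²r³/T² = 3.99663×10^5 km³/s².
Semi-major axis of the transfer orbit: a_t = (7120 + 52700)/2 = 29910 km.
On the circular orbit at r = 52700 km, v_c = √(μ/r) = 2.754 km/s.
Transfer-orbit speed at the same r (vis-viva, a = a_t): v_t = √[μ(2/r − 1/a_t)] = 1.344 km/s.
Δv₂ = |v_t − v_c| = |1.344 − 2.754| = 1.410 km/s.

Δv₂ = 1.41 km/s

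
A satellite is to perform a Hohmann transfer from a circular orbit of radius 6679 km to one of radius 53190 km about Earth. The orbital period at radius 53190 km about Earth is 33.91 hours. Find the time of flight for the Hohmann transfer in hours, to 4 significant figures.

t = 7.158 hours

From Kepler's third law T² = 4π²r³/μ at r = 53190 km, T = 33.91 hours = 33.91 × 3600 s = 1.22076×10^5 s: μ = 4π²r³/T² = 3.98648×10^5 km³/s².
The Hohmann ellipse has a_t = (r₁ + r₂)/2 = 29934.5 km.
Half the transfer-orbit period gives t = π√(a_t³/μ) = 25770 s.
Converting: 25770 s ÷ 3600 s/hour = 7.158 hours.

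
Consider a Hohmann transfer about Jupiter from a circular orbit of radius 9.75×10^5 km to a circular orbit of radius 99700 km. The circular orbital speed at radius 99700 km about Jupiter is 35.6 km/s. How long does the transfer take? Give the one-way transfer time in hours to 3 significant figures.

From the circular-orbit relation v² = μ/r at r = 99700 km: μ = v²r = (35.6)² × 99700 = 1.26356×10^8 km³/s².
Semi-major axis of the transfer orbit: a_t = (9.750×10^5 + 99700)/2 = 5.3735×10^5 km.
Transfer time t = π√(a_t³/μ) = π√((5.3735×10^5)³ / 1.26356×10^8) = 1.101×10^5 s.
Converting: 1.101×10^5 s ÷ 3600 s/hour = 30.6 hours.

t = 30.6 hours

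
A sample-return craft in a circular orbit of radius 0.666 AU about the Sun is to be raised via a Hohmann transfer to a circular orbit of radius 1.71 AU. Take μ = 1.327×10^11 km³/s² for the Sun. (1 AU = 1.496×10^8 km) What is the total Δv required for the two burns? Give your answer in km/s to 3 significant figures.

In km: r₁ = 0.666 × 1.496×10^8 = 9.96336×10^7 km; r₂ = 1.71 × 1.496×10^8 = 2.55816×10^8 km.
Transfer-ellipse semi-major axis a_t = (r₁ + r₂)/2 = (9.96336×10^7 + 2.55816×10^8)/2 = 1.777248×10^8 km.
Circular speed at r₁: v₁ = √(μ/r₁) = √(1.327×10^11/9.96336×10^7) = 36.49 km/s.
Transfer-orbit speed at r₁ (v² = μ(2/r − 1/a)): v_p = √[μ(2/r₁ − 1/a_t)] = 43.78 km/s.
First burn Δv₁ = |v_p − v₁| = 7.290 km/s.
Circular speed at r₂: v₂ = √(μ/r₂) = 22.776 km/s.
Transfer-orbit speed at r₂: v_a = √[μ(2/r₂ − 1/a_t)] = 17.053 km/s.
Second burn Δv₂ = |v₂ − v_a| = 5.723 km/s.
Δv = Δv₁ + Δv₂ = 7.290 + 5.723 = 13.01 km/s.

Δv = 13.0 km/s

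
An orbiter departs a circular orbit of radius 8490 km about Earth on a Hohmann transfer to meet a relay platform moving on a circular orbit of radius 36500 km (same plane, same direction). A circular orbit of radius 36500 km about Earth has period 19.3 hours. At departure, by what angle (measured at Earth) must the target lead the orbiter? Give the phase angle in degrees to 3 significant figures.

φ = 92.9°

From Kepler's third law T² = 4π²r³/μ at r = 36500 km, T = 19.3 hours = 19.3 × 3600 s = 69480 s: μ = 4π²r³/T² = 3.97666×10^5 km³/s².
Transfer-ellipse semi-major axis a_t = (r₁ + r₂)/2 = (8490 + 36500)/2 = 22495 km.
The half-period of the transfer ellipse is t = π√(a_t³/μ) = 16810 s.
The target's mean motion on its circular orbit is ω₂ = √(μ/r₂³) = 9.043×10^-5 rad/s.
Angle swept by the target during transfer: ω₂·t = 1.520 rad = 87.09°.
The orbiter traverses 180° on the transfer ellipse, so the target must lead by 180° − 87.09° = 92.9°.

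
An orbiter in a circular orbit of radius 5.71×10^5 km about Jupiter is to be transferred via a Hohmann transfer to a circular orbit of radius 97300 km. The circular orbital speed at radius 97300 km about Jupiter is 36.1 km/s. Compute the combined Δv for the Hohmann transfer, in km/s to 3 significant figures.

From the circular-orbit relation v² = μ/r at r = 97300 km: μ = v²r = (36.1)² × 97300 = 1.26802×10^8 km³/s².
Semi-major axis of the transfer orbit: a_t = (5.710×10^5 + 97300)/2 = 3.3415×10^5 km.
At r₁ the circular-orbit speed is v₁ = √(μ/r₁) = 14.902 km/s.
Transfer-orbit speed at r₁ (vis-viva equation): v_a = √[μ(2/r₁ − 1/a_t)] = 8.0414 km/s.
First burn Δv₁ = |v_a − v₁| = 6.861 km/s.
Circular speed at r₂: v₂ = √(μ/r₂) = 36.10 km/s.
Transfer-orbit speed at r₂: v_p = √[μ(2/r₂ − 1/a_t)] = 47.19 km/s.
Second burn Δv₂ = |v₂ − v_p| = 11.09 km/s.
Δv = Δv₁ + Δv₂ = 6.861 + 11.09 = 17.95 km/s.

Δv = 18.0 km/s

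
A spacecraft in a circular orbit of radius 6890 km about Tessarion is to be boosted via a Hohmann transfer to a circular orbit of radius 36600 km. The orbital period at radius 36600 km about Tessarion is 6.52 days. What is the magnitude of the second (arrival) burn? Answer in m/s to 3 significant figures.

Δv₂ = 178 m/s

From Kepler's third law T² = 4π²r³/μ at r = 36600 km, T = 6.52 days = 6.52 × 86400 s = 5.63328×10^5 s: μ = 4π²r³/T² = 6099.30 km³/s².
Transfer-ellipse semi-major axis a_t = (r₁ + r₂)/2 = (6890 + 36600)/2 = 21745 km.
On the circular orbit at r = 36600 km, v_c = √(μ/r) = 0.4082 km/s.
Vis-viva on the transfer ellipse at r = 36600 km gives v_t = √[μ(2/r − 1/a_t)] = 0.2298 km/s.
Δv₂ = |v_t − v_c| = |0.2298 − 0.4082| = 0.1784 km/s.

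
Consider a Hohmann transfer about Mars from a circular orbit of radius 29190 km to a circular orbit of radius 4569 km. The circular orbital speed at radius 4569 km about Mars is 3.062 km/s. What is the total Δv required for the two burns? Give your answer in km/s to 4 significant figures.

From the circular-orbit relation v² = μ/r at r = 4569 km: μ = v²r = (3.062)² × 4569 = 42838.2 km³/s².
The Hohmann ellipse has a_t = (r₁ + r₂)/2 = 16879.5 km.
Circular speed at r₁: v₁ = √(μ/r₁) = √(42838.2/29190) = 1.21143 km/s.
Transfer-orbit speed at r₁ (vis-viva): v_a = √[μ(2/r₁ − 1/a_t)] = 0.630274 km/s.
First burn Δv₁ = |v_a − v₁| = 0.5812 km/s.
Circular speed at r₂: v₂ = √(μ/r₂) = 3.0620 km/s.
Transfer-orbit speed at r₂: v_p = √[μ(2/r₂ − 1/a_t)] = 4.0266 km/s.
Second burn Δv₂ = |v₂ − v_p| = 0.9646 km/s.
Total Δv = Δv₁ + Δv₂ = 1.546 km/s.

Δv = 1.546 km/s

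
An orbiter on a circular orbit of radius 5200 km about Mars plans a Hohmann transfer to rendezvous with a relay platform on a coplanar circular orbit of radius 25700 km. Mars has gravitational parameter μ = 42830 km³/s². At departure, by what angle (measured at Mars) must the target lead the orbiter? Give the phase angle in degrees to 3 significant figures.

Transfer-ellipse semi-major axis a_t = (r₁ + r₂)/2 = (5200 + 25700)/2 = 15450 km.
Transfer time t = π√(a_t³/μ) = 29152 s.
Target angular speed ω₂ = √(μ/r₂³) = 5.0231×10^-5 rad/s.
Angle swept by the target during transfer: ω₂·t = 1.4643 rad = 83.90°.
Arrival is 180° from departure on the ellipse, so φ = 180° − 83.90° = 96.1°.

φ = 96.1°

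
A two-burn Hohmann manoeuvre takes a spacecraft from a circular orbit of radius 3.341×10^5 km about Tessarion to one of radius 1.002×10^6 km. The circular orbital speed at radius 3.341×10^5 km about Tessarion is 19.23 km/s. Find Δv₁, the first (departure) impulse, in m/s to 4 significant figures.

From the circular-orbit relation v² = μ/r at r = 3.341×10^5 km: μ = v²r = (19.23)² × 3.341×10^5 = 1.23548×10^8 km³/s².
The Hohmann ellipse has a_t = (r₁ + r₂)/2 = 6.6805×10^5 km.
Circular speed at r = 3.341×10^5 km: v_c = √(μ/r) = 19.230 km/s.
Vis-viva on the transfer ellipse at r = 3.341×10^5 km gives v_t = √[μ(2/r − 1/a_t)] = 23.551 km/s.
Δv₁ = |v_t − v_c| = |23.551 − 19.230| = 4.321 km/s.

Δv₁ = 4321 m/s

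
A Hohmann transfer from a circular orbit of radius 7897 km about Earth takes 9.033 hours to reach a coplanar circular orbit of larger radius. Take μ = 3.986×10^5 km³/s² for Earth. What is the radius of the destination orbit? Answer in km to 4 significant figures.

r₂ = 62010 km

Transfer time t = 9.033 hours = 32518.8 s, and t = π√(a_t³/μ).
So a_t = (μ t²/π²)^(1/3) = (3.986×10^5 × (32518.8)² / π²)^(1/3) = 34954 km.
Since a_t = (r₁ + r₂)/2, r₂ = 2a_t − r₁ = 2×34954 − 7897 = 62011 km.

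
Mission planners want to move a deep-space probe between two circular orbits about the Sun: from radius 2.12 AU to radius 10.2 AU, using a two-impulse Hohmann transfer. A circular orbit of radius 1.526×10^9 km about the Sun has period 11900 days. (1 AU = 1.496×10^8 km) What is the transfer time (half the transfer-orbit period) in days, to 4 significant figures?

t = 2792 days

From Kepler's third law T² = 4π²r³/μ at r = 1.526×10^9 km, T = 11900 days = 11900 × 86400 s = 1.02816×10^9 s: μ = 4π²r³/T² = 1.32709×10^11 km³/s².
In km: r₁ = 2.12 × 1.496×10^8 = 3.17152×10^8 km; r₂ = 10.2 × 1.496×10^8 = 1.52592×10^9 km.
Transfer-ellipse semi-major axis a_t = (r₁ + r₂)/2 = (3.17152×10^8 + 1.52592×10^9)/2 = 9.21536×10^8 km.
Transfer time t = π√(a_t³/μ) = π√((9.21536×10^8)³ / 1.32709×10^11) = 2.4125×10^8 s.
Converting: 2.4125×10^8 s ÷ 86400 s/day = 2792 days.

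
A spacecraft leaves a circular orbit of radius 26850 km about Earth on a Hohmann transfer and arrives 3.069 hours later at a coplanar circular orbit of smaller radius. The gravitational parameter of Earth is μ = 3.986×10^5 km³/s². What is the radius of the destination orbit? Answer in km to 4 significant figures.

r₂ = 7189 km

Transfer time t = 3.069 hours = 11048.4 s, and t = π√(a_t³/μ).
So a_t = (μ t²/π²)^(1/3) = (3.986×10^5 × (11048.4)² / π²)^(1/3) = 17019.4 km.
Since a_t = (r₁ + r₂)/2, r₂ = 2a_t − r₁ = 2×17019.4 − 26850 = 7188.8 km.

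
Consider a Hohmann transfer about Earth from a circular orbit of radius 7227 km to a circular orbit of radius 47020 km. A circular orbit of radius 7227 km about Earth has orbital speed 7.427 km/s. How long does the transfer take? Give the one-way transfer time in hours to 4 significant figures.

t = 6.174 hours

From the circular-orbit relation v² = μ/r at r = 7227 km: μ = v²r = (7.427)² × 7227 = 3.98644×10^5 km³/s².
Semi-major axis of the transfer orbit: a_t = (7227 + 47020)/2 = 27123.5 km.
By Kepler's third law the transfer-orbit period is T = 2π√(a_t³/μ), so t = T/2 = 22227 s.
Converting: 22227 s ÷ 3600 s/hour = 6.174 hours.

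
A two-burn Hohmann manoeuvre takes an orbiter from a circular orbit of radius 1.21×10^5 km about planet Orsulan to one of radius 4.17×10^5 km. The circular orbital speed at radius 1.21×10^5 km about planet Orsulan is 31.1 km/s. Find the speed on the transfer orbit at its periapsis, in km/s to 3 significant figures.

v = 38.7 km/s

From the circular-orbit relation v² = μ/r at r = 1.21×10^5 km: μ = v²r = (31.1)² × 1.21×10^5 = 1.17032×10^8 km³/s².
The Hohmann ellipse has a_t = (r₁ + r₂)/2 = 2.690×10^5 km.
The periapsis of the transfer ellipse is at r = 1.210×10^5 km.
Vis-viva: v = √[μ(2/r − 1/a_t)] = √[1.17032×10^8 × (2/1.210×10^5 − 1/2.690×10^5)] = 38.72 km/s.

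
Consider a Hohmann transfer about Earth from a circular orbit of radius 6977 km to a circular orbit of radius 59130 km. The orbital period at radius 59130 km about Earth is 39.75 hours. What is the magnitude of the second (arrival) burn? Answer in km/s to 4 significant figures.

From Kepler's third law T² = 4π²r³/μ at r = 59130 km, T = 39.75 hours = 39.75 × 3600 s = 1.431×10^5 s: μ = 4π²r³/T² = 3.98570×10^5 km³/s².
The Hohmann ellipse has a_t = (r₁ + r₂)/2 = 33053.5 km.
Circular speed at r = 59130 km: v_c = √(μ/r) = 2.596 km/s.
Transfer-orbit speed at the same r (vis-viva, a = a_t): v_t = √[μ(2/r − 1/a_t)] = 1.193 km/s.
Δv₂ = |v_t − v_c| = |1.193 − 2.596| = 1.403 km/s.

Δv₂ = 1.403 km/s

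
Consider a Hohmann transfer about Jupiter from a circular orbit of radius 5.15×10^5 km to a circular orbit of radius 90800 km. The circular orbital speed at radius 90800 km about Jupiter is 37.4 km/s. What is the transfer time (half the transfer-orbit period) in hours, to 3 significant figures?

From the circular-orbit relation v² = μ/r at r = 90800 km: μ = v²r = (37.4)² × 90800 = 1.27007×10^8 km³/s².
Semi-major axis of the transfer orbit: a_t = (5.150×10^5 + 90800)/2 = 3.029×10^5 km.
Half the transfer-orbit period gives t = π√(a_t³/μ) = 46470 s.
Converting: 46470 s ÷ 3600 s/hour = 12.9 hours.

t = 12.9 hours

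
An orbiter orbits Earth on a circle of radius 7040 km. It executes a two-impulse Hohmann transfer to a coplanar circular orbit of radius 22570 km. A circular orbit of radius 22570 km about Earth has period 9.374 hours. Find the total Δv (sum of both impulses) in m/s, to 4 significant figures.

From Kepler's third law T² = 4π²r³/μ at r = 22570 km, T = 9.374 hours = 9.374 × 3600 s = 33746.4 s: μ = 4π²r³/T² = 3.98565×10^5 km³/s².
Semi-major axis of the transfer orbit: a_t = (7040 + 22570)/2 = 14805 km.
At r₁ the circular-orbit speed is v₁ = √(μ/r₁) = 7.524 km/s.
Transfer-orbit speed at r₁ (v² = μ(2/r − 1/a)): v_p = √[μ(2/r₁ − 1/a_t)] = 9.290 km/s.
First burn Δv₁ = |v_p − v₁| = 1.766 km/s.
At r₂, v₂ = √(μ/r₂) = 4.202 km/s.
Transfer-orbit speed at r₂: v_a = √[μ(2/r₂ − 1/a_t)] = 2.898 km/s.
Second burn Δv₂ = |v₂ − v_a| = 1.304 km/s.
Δv = Δv₁ + Δv₂ = 1.766 + 1.304 = 3.070 km/s.

Δv = 3070 m/s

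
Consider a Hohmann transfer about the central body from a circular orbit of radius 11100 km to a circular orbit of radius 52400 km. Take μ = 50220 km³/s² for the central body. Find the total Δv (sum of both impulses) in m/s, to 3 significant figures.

Δv = 1010 m/s

Semi-major axis of the transfer orbit: a_t = (11100 + 52400)/2 = 31750 km.
Circular speed at r₁: v₁ = √(μ/r₁) = √(50220/11100) = 2.12705 km/s.
On the transfer ellipse at r₁, v² = μ(2/r − 1/a) gives v_p = √[μ(2/r₁ − 1/a_t)] = 2.73257 km/s.
First burn Δv₁ = |v_p − v₁| = 0.6055 km/s.
Circular speed at r₂: v₂ = √(μ/r₂) = 0.97898 km/s.
Transfer-orbit speed at r₂: v_a = √[μ(2/r₂ − 1/a_t)] = 0.57885 km/s.
Second burn Δv₂ = |v₂ − v_a| = 0.4001 km/s.
Total Δv = Δv₁ + Δv₂ = 1.006 km/s.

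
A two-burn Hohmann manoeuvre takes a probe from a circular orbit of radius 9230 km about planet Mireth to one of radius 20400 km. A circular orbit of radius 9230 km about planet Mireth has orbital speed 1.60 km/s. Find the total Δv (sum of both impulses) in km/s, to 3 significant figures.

Δv = 0.504 km/s

From the circular-orbit relation v² = μ/r at r = 9230 km: μ = v²r = (1.60)² × 9230 = 23628.8 km³/s².
The Hohmann ellipse has a_t = (r₁ + r₂)/2 = 14815 km.
At r₁ the circular-orbit speed is v₁ = √(μ/r₁) = 1.60000 km/s.
Transfer-orbit speed at r₁ (vis-viva): v_p = √[μ(2/r₁ − 1/a_t)] = 1.87752 km/s.
First burn Δv₁ = |v_p − v₁| = 0.27752 km/s.
Circular speed at r₂: v₂ = √(μ/r₂) = 1.076232 km/s.
Transfer-orbit speed at r₂: v_a = √[μ(2/r₂ − 1/a_t)] = 0.8494851 km/s.
Second burn Δv₂ = |v₂ − v_a| = 0.22675 km/s.
Total Δv = Δv₁ + Δv₂ = 0.5043 km/s.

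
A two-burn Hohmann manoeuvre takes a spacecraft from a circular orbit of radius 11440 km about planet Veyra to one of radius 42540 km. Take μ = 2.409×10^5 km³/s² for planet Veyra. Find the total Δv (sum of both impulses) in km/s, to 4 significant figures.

Δv = 2.003 km/s

The Hohmann ellipse has a_t = (r₁ + r₂)/2 = 26990 km.
At r₁ the circular-orbit speed is v₁ = √(μ/r₁) = 4.5889 km/s.
Transfer-orbit speed at r₁ (vis-viva): v_p = √[μ(2/r₁ − 1/a_t)] = 5.7611 km/s.
First burn Δv₁ = |v_p − v₁| = 1.1722 km/s.
At r₂, v₂ = √(μ/r₂) = 2.3797 km/s.
Transfer-orbit speed at r₂: v_a = √[μ(2/r₂ − 1/a_t)] = 1.5493 km/s.
Second burn Δv₂ = |v₂ − v_a| = 0.83040 km/s.
Δv = Δv₁ + Δv₂ = 1.1722 + 0.83040 = 2.003 km/s.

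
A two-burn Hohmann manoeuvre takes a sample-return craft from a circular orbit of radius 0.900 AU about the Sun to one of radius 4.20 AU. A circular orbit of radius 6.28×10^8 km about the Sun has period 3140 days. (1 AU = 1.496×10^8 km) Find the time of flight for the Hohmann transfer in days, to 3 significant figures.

t = 743 days

From Kepler's third law T² = 4π²r³/μ at r = 6.28×10^8 km, T = 3140 days = 3140 × 86400 s = 2.71296×10^8 s: μ = 4π²r³/T² = 1.32847×10^11 km³/s².
In km: r₁ = 0.900 × 1.496×10^8 = 1.3464×10^8 km; r₂ = 4.20 × 1.496×10^8 = 6.2832×10^8 km.
Transfer-ellipse semi-major axis a_t = (r₁ + r₂)/2 = (1.3464×10^8 + 6.2832×10^8)/2 = 3.8148×10^8 km.
By Kepler's third law the transfer-orbit period is T = 2π√(a_t³/μ), so t = T/2 = 6.422×10^7 s.
Converting: 6.422×10^7 s ÷ 86400 s/day = 743 days.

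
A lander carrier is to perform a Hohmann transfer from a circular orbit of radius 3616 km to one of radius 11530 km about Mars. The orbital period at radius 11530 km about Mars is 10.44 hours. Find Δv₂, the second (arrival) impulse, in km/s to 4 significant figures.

Δv₂ = 0.5956 km/s

From Kepler's third law T² = 4π²r³/μ at r = 11530 km, T = 10.44 hours = 10.44 × 3600 s = 37584 s: μ = 4π²r³/T² = 42839.2 km³/s².
Semi-major axis of the transfer orbit: a_t = (3616 + 11530)/2 = 7573 km.
On the circular orbit at r = 11530 km, v_c = √(μ/r) = 1.92755 km/s.
Transfer-orbit speed at the same r (vis-viva, a = a_t): v_t = √[μ(2/r − 1/a_t)] = 1.33195 km/s.
Δv₂ = |v_t − v_c| = |1.33195 − 1.92755| = 0.5956 km/s.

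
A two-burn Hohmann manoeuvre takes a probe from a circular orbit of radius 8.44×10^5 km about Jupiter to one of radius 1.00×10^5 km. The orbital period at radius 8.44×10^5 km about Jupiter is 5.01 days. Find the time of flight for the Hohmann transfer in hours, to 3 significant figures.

t = 25.1 hours

From Kepler's third law T² = 4π²r³/μ at r = 8.44×10^5 km, T = 5.01 days = 5.01 × 86400 s = 4.32864×10^5 s: μ = 4π²r³/T² = 1.26673×10^8 km³/s².
The Hohmann ellipse has a_t = (r₁ + r₂)/2 = 4.720×10^5 km.
By Kepler's third law the transfer-orbit period is T = 2π√(a_t³/μ), so t = T/2 = 90520 s.
Converting: 90520 s ÷ 3600 s/hour = 25.1 hours.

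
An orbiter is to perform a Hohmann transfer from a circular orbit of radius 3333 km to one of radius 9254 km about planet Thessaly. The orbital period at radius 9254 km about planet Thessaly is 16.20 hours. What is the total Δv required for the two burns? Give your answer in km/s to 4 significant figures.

Δv = 0.6246 km/s

From Kepler's third law T² = 4π²r³/μ at r = 9254 km, T = 16.20 hours = 16.20 × 3600 s = 58320 s: μ = 4π²r³/T² = 9198.42 km³/s².
Transfer-ellipse semi-major axis a_t = (r₁ + r₂)/2 = (3333 + 9254)/2 = 6293.5 km.
Circular speed at r₁: v₁ = √(μ/r₁) = √(9198.42/3333) = 1.6613 km/s.
Transfer-orbit speed at r₁ (vis-viva): v_p = √[μ(2/r₁ − 1/a_t)] = 2.0145 km/s.
First burn Δv₁ = |v_p − v₁| = 0.3532 km/s.
At r₂, v₂ = √(μ/r₂) = 0.996992 km/s.
Transfer-orbit speed at r₂: v_a = √[μ(2/r₂ − 1/a_t)] = 0.725543 km/s.
Second burn Δv₂ = |v₂ − v_a| = 0.2714 km/s.
Δv = Δv₁ + Δv₂ = 0.3532 + 0.2714 = 0.6246 km/s.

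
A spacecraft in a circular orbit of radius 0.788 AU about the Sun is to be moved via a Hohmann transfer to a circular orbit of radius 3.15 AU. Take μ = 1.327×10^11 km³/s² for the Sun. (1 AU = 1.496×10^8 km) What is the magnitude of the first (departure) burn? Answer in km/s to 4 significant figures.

Δv₁ = 8.885 km/s

In km: r₁ = 0.788 × 1.496×10^8 = 1.178848×10^8 km; r₂ = 3.15 × 1.496×10^8 = 4.7124×10^8 km.
The Hohmann ellipse has a_t = (r₁ + r₂)/2 = 2.945624×10^8 km.
On the circular orbit at r = 1.178848×10^8 km, v_c = √(μ/r) = 33.551 km/s.
Vis-viva on the transfer ellipse at r = 1.178848×10^8 km gives v_t = √[μ(2/r − 1/a_t)] = 42.436 km/s.
Δv₁ = |v_t − v_c| = |42.436 − 33.551| = 8.885 km/s.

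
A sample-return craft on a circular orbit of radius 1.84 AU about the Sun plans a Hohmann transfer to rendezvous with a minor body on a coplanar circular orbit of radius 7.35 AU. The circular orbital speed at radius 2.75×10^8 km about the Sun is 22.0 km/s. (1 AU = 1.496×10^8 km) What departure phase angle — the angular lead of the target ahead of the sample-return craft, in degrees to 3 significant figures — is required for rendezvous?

φ = 91.0°

From the circular-orbit relation v² = μ/r at r = 2.75×10^8 km: μ = v²r = (22.0)² × 2.75×10^8 = 1.33100×10^11 km³/s².
In km: r₁ = 1.84 × 1.496×10^8 = 2.75264×10^8 km; r₂ = 7.35 × 1.496×10^8 = 1.09956×10^9 km.
The Hohmann ellipse has a_t = (r₁ + r₂)/2 = 6.87412×10^8 km.
Transfer time t = π√(a_t³/μ) = 1.5520×10^8 s.
Target angular speed ω₂ = √(μ/r₂³) = 1.0006×10^-8 rad/s.
Angle swept by the target during transfer: ω₂·t = 1.553 rad = 88.98°.
The sample-return craft traverses 180° on the transfer ellipse, so the target must lead by 180° − 88.98° = 91.0°.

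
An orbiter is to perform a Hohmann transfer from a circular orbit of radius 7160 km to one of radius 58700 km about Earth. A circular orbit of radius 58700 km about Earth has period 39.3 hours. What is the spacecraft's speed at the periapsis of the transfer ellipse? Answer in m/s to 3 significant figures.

v = 9970 m/s

From Kepler's third law T² = 4π²r³/μ at r = 58700 km, T = 39.3 hours = 39.3 × 3600 s = 1.4148×10^5 s: μ = 4π²r³/T² = 3.98918×10^5 km³/s².
Semi-major axis of the transfer orbit: a_t = (7160 + 58700)/2 = 32930 km.
At periapsis, r = 7160 km.
From the vis-viva equation, v = √[μ(2/r − 1/a_t)] = 9.966 km/s.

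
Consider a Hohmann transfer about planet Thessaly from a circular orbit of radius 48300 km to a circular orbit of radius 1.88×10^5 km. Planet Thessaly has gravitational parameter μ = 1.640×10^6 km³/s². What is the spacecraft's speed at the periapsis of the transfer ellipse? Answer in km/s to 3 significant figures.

Semi-major axis of the transfer orbit: a_t = (48300 + 1.880×10^5)/2 = 1.1815×10^5 km.
At periapsis, r = 48300 km.
Vis-viva: v = √[μ(2/r − 1/a_t)] = √[1.640×10^6 × (2/48300 − 1/1.1815×10^5)] = 7.350 km/s.

v = 7.35 km/s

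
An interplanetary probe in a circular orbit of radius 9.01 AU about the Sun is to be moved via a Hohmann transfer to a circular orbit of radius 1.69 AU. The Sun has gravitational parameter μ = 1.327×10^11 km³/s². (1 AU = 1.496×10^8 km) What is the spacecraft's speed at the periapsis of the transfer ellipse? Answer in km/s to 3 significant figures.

v = 29.7 km/s

In km: r₁ = 9.01 × 1.496×10^8 = 1.347896×10^9 km; r₂ = 1.69 × 1.496×10^8 = 2.52824×10^8 km.
Semi-major axis of the transfer orbit: a_t = (1.347896×10^9 + 2.52824×10^8)/2 = 8.0036×10^8 km.
The periapsis of the transfer ellipse is at r = 2.52824×10^8 km.
From the vis-viva equation, v = √[μ(2/r − 1/a_t)] = 29.73 km/s.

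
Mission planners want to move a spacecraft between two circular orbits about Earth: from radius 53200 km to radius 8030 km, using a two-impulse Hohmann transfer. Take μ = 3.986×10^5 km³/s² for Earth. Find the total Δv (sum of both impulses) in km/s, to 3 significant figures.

Semi-major axis of the transfer orbit: a_t = (53200 + 8030)/2 = 30615 km.
At r₁ the circular-orbit speed is v₁ = √(μ/r₁) = 2.737 km/s.
On the transfer ellipse at r₁, vis-viva equation gives v_a = √[μ(2/r₁ − 1/a_t)] = 1.402 km/s.
First burn Δv₁ = |v_a − v₁| = 1.335 km/s.
Circular speed at r₂: v₂ = √(μ/r₂) = 7.0455 km/s.
Transfer-orbit speed at r₂: v_p = √[μ(2/r₂ − 1/a_t)] = 9.2875 km/s.
Second burn Δv₂ = |v₂ − v_p| = 2.242 km/s.
Total Δv = Δv₁ + Δv₂ = 3.577 km/s.

Δv = 3.58 km/s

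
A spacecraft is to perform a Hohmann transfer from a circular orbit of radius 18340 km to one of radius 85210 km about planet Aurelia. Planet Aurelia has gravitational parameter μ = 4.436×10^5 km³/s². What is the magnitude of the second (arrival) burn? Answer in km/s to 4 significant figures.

Δv₂ = 0.9237 km/s

The Hohmann ellipse has a_t = (r₁ + r₂)/2 = 51775 km.
On the circular orbit at r = 85210 km, v_c = √(μ/r) = 2.2817 km/s.
Transfer-orbit speed at the same r (vis-viva, a = a_t): v_t = √[μ(2/r − 1/a_t)] = 1.3580 km/s.
Δv₂ = |v_t − v_c| = |1.3580 − 2.2817| = 0.9237 km/s.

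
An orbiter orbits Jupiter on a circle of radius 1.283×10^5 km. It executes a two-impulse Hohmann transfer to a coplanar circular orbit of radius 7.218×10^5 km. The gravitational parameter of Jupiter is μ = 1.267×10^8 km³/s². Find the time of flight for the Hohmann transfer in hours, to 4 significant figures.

t = 21.48 hours

Semi-major axis of the transfer orbit: a_t = (1.283×10^5 + 7.218×10^5)/2 = 4.2505×10^5 km.
By Kepler's third law the transfer-orbit period is T = 2π√(a_t³/μ), so t = T/2 = 77340 s.
Converting: 77340 s ÷ 3600 s/hour = 21.48 hours.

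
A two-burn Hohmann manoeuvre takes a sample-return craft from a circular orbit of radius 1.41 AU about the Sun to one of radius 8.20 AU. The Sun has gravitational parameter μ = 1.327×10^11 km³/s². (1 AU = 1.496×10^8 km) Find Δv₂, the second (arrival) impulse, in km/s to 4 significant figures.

In km: r₁ = 1.41 × 1.496×10^8 = 2.10936×10^8 km; r₂ = 8.20 × 1.496×10^8 = 1.22672×10^9 km.
The Hohmann ellipse has a_t = (r₁ + r₂)/2 = 7.18828×10^8 km.
On the circular orbit at r = 1.22672×10^9 km, v_c = √(μ/r) = 10.401 km/s.
Transfer-orbit speed at the same r (vis-viva, a = a_t): v_t = √[μ(2/r − 1/a_t)] = 5.6341 km/s.
Δv₂ = |v_t − v_c| = |5.6341 − 10.401| = 4.767 km/s.

Δv₂ = 4.767 km/s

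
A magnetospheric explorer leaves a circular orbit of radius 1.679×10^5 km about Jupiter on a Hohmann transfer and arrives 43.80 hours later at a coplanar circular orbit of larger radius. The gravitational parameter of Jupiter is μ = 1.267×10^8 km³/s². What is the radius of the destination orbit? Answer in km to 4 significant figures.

Transfer time t = 43.80 hours = 1.5768×10^5 s, and t = π√(a_t³/μ).
So a_t = (μ t²/π²)^(1/3) = (1.267×10^8 × (1.5768×10^5)² / π²)^(1/3) = 6.8340×10^5 km.
Since a_t = (r₁ + r₂)/2, r₂ = 2a_t − r₁ = 2×6.8340×10^5 − 1.679×10^5 = 1.1989×10^6 km.

r₂ = 1.199×10^6 km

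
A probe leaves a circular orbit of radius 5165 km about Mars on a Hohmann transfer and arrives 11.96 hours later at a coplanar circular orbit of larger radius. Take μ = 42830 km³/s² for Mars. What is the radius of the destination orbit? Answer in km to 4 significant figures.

Transfer time t = 11.96 hours = 43056 s, and t = π√(a_t³/μ).
So a_t = (μ t²/π²)^(1/3) = (42830 × (43056)² / π²)^(1/3) = 20037 km.
Since a_t = (r₁ + r₂)/2, r₂ = 2a_t − r₁ = 2×20037 − 5165 = 34909 km.

r₂ = 34910 km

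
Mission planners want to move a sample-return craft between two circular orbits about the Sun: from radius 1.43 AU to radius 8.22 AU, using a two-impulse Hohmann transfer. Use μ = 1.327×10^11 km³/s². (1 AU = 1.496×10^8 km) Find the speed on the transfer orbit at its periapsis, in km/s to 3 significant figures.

v = 32.5 km/s

In km: r₁ = 1.43 × 1.496×10^8 = 2.13928×10^8 km; r₂ = 8.22 × 1.496×10^8 = 1.229712×10^9 km.
The Hohmann ellipse has a_t = (r₁ + r₂)/2 = 7.2182×10^8 km.
At periapsis, r = 2.13928×10^8 km.
Vis-viva: v = √[μ(2/r − 1/a_t)] = √[1.327×10^11 × (2/2.13928×10^8 − 1/7.2182×10^8)] = 32.51 km/s.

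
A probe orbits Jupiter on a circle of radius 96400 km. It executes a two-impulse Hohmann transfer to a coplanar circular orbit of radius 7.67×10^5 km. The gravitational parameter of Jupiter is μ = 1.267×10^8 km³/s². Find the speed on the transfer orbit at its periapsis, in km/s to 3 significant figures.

v = 48.3 km/s

Transfer-ellipse semi-major axis a_t = (r₁ + r₂)/2 = (96400 + 7.670×10^5)/2 = 4.317×10^5 km.
The periapsis of the transfer ellipse is at r = 96400 km.
Vis-viva: v = √[μ(2/r − 1/a_t)] = √[1.267×10^8 × (2/96400 − 1/4.317×10^5)] = 48.32 km/s.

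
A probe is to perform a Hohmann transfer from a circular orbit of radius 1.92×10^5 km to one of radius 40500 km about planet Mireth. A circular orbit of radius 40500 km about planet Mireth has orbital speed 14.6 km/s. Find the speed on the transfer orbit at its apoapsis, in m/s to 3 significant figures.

From the circular-orbit relation v² = μ/r at r = 40500 km: μ = v²r = (14.6)² × 40500 = 8.63298×10^6 km³/s².
The Hohmann ellipse has a_t = (r₁ + r₂)/2 = 1.1625×10^5 km.
At apoapsis, r = 1.920×10^5 km.
From the vis-viva equation, v = √[μ(2/r − 1/a_t)] = 3.958 km/s.

v = 3960 m/s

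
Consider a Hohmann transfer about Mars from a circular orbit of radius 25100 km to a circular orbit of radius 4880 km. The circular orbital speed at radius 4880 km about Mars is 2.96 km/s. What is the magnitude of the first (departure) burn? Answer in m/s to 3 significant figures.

Δv₁ = 560 m/s

From the circular-orbit relation v² = μ/r at r = 4880 km: μ = v²r = (2.96)² × 4880 = 42756.6 km³/s².
Transfer-ellipse semi-major axis a_t = (r₁ + r₂)/2 = (25100 + 4880)/2 = 14990 km.
On the circular orbit at r = 25100 km, v_c = √(μ/r) = 1.3052 km/s.
Transfer-orbit speed at the same r (vis-viva, a = a_t): v_t = √[μ(2/r − 1/a_t)] = 0.74469 km/s.
Δv₁ = |v_t − v_c| = |0.74469 − 1.3052| = 0.5605 km/s.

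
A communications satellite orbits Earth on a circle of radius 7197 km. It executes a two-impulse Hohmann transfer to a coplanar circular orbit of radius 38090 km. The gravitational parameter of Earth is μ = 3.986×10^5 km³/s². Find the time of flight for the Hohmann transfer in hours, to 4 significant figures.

t = 4.710 hours

Semi-major axis of the transfer orbit: a_t = (7197 + 38090)/2 = 22643.5 km.
Half the transfer-orbit period gives t = π√(a_t³/μ) = 16955 s.
Converting: 16955 s ÷ 3600 s/hour = 4.710 hours.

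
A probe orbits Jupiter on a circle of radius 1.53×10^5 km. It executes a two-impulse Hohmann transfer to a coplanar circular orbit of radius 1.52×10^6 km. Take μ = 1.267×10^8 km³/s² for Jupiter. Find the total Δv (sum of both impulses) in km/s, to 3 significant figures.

Δv = 15.2 km/s

Transfer-ellipse semi-major axis a_t = (r₁ + r₂)/2 = (1.530×10^5 + 1.520×10^6)/2 = 8.365×10^5 km.
Circular speed at r₁: v₁ = √(μ/r₁) = √(1.267×10^8/1.530×10^5) = 28.777 km/s.
On the transfer ellipse at r₁, v² = μ(2/r − 1/a) gives v_p = √[μ(2/r₁ − 1/a_t)] = 38.791 km/s.
First burn Δv₁ = |v_p − v₁| = 10.014 km/s.
Circular speed at r₂: v₂ = √(μ/r₂) = 9.1299 km/s.
Transfer-orbit speed at r₂: v_a = √[μ(2/r₂ − 1/a_t)] = 3.9046 km/s.
Second burn Δv₂ = |v₂ − v_a| = 5.2253 km/s.
Δv = Δv₁ + Δv₂ = 10.014 + 5.2253 = 15.24 km/s.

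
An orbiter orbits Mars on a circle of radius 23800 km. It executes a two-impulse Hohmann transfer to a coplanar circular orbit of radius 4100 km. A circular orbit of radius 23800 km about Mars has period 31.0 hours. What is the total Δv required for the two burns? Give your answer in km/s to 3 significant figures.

Δv = 1.60 km/s

From Kepler's third law T² = 4π²r³/μ at r = 23800 km, T = 31.0 hours = 31.0 × 3600 s = 1.116×10^5 s: μ = 4π²r³/T² = 42732.9 km³/s².
Semi-major axis of the transfer orbit: a_t = (23800 + 4100)/2 = 13950 km.
Circular speed at r₁: v₁ = √(μ/r₁) = √(42732.9/23800) = 1.33996 km/s.
On the transfer ellipse at r₁, vis-viva equation gives v_a = √[μ(2/r₁ − 1/a_t)] = 0.726436 km/s.
First burn Δv₁ = |v_a − v₁| = 0.6135 km/s.
Circular speed at r₂: v₂ = √(μ/r₂) = 3.2284 km/s.
Transfer-orbit speed at r₂: v_p = √[μ(2/r₂ − 1/a_t)] = 4.2169 km/s.
Second burn Δv₂ = |v₂ − v_p| = 0.9885 km/s.
Total Δv = Δv₁ + Δv₂ = 1.602 km/s.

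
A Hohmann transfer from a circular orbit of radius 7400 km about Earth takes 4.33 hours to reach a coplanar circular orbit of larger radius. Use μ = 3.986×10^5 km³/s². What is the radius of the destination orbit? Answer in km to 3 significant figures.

Transfer time t = 4.33 hours = 15588 s, and t = π√(a_t³/μ).
So a_t = (μ t²/π²)^(1/3) = (3.986×10^5 × (15588)² / π²)^(1/3) = 21409 km.
Since a_t = (r₁ + r₂)/2, r₂ = 2a_t − r₁ = 2×21409 − 7400 = 35418 km.

r₂ = 35400 km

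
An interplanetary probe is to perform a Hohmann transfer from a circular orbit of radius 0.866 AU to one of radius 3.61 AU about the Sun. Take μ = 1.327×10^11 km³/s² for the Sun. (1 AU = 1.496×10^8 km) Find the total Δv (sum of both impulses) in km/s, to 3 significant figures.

Δv = 14.6 km/s

In km: r₁ = 0.866 × 1.496×10^8 = 1.295536×10^8 km; r₂ = 3.61 × 1.496×10^8 = 5.40056×10^8 km.
Transfer-ellipse semi-major axis a_t = (r₁ + r₂)/2 = (1.295536×10^8 + 5.40056×10^8)/2 = 3.348048×10^8 km.
Circular speed at r₁: v₁ = √(μ/r₁) = √(1.327×10^11/1.295536×10^8) = 32.0045 km/s.
On the transfer ellipse at r₁, vis-viva equation gives v_p = √[μ(2/r₁ − 1/a_t)] = 40.6475 km/s.
First burn Δv₁ = |v_p − v₁| = 8.643 km/s.
Circular speed at r₂: v₂ = √(μ/r₂) = 15.675 km/s.
Transfer-orbit speed at r₂: v_a = √[μ(2/r₂ − 1/a_t)] = 9.7509 km/s.
Second burn Δv₂ = |v₂ − v_a| = 5.924 km/s.
Δv = Δv₁ + Δv₂ = 8.643 + 5.924 = 14.57 km/s.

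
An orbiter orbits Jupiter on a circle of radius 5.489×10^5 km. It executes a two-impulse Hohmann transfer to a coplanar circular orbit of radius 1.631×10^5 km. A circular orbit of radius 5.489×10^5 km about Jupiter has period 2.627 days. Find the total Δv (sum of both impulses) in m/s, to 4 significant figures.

From Kepler's third law T² = 4π²r³/μ at r = 5.489×10^5 km, T = 2.627 days = 2.627 × 86400 s = 2.269728×10^5 s: μ = 4π²r³/T² = 1.26734×10^8 km³/s².
Transfer-ellipse semi-major axis a_t = (r₁ + r₂)/2 = (5.489×10^5 + 1.631×10^5)/2 = 3.560×10^5 km.
At r₁ the circular-orbit speed is v₁ = √(μ/r₁) = 15.19 km/s.
Transfer-orbit speed at r₁ (vis-viva equation): v_a = √[μ(2/r₁ − 1/a_t)] = 10.28 km/s.
First burn Δv₁ = |v_a − v₁| = 4.910 km/s.
Circular speed at r₂: v₂ = √(μ/r₂) = 27.875 km/s.
Transfer-orbit speed at r₂: v_p = √[μ(2/r₂ − 1/a_t)] = 34.613 km/s.
Second burn Δv₂ = |v₂ − v_p| = 6.738 km/s.
Δv = Δv₁ + Δv₂ = 4.910 + 6.738 = 11.65 km/s.

Δv = 11650 m/s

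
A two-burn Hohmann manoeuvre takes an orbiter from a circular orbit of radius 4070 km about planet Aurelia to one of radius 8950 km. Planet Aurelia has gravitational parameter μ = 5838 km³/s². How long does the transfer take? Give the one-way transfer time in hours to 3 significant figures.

The Hohmann ellipse has a_t = (r₁ + r₂)/2 = 6510 km.
Half the transfer-orbit period gives t = π√(a_t³/μ) = 21600 s.
Converting: 21600 s ÷ 3600 s/hour = 6.00 hours.

t = 6.00 hours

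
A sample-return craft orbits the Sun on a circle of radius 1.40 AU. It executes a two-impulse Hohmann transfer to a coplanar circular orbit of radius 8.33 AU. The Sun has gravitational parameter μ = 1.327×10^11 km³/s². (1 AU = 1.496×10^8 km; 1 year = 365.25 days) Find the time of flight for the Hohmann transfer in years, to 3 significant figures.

t = 5.37 years

In km: r₁ = 1.40 × 1.496×10^8 = 2.0944×10^8 km; r₂ = 8.33 × 1.496×10^8 = 1.246168×10^9 km.
Semi-major axis of the transfer orbit: a_t = (2.0944×10^8 + 1.246168×10^9)/2 = 7.27804×10^8 km.
By Kepler's third law the transfer-orbit period is T = 2π√(a_t³/μ), so t = T/2 = 1.6933×10^8 s.
Converting: 1.6933×10^8 s ÷ 3.15576×10^7 s/year (365.25 × 86400) = 5.37 years.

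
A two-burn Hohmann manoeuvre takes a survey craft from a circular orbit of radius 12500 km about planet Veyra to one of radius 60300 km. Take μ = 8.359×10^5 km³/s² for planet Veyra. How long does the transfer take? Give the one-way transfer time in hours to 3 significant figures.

Semi-major axis of the transfer orbit: a_t = (12500 + 60300)/2 = 36400 km.
Half the transfer-orbit period gives t = π√(a_t³/μ) = 23860 s.
Converting: 23860 s ÷ 3600 s/hour = 6.63 hours.

t = 6.63 hours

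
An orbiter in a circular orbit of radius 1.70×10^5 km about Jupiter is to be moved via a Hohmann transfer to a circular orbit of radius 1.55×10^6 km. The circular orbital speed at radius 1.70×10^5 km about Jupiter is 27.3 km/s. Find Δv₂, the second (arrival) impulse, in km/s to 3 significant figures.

From the circular-orbit relation v² = μ/r at r = 1.70×10^5 km: μ = v²r = (27.3)² × 1.70×10^5 = 1.26699×10^8 km³/s².
Transfer-ellipse semi-major axis a_t = (r₁ + r₂)/2 = (1.700×10^5 + 1.550×10^6)/2 = 8.600×10^5 km.
Circular speed at r = 1.550×10^6 km: v_c = √(μ/r) = 9.041 km/s.
Vis-viva on the transfer ellipse at r = 1.550×10^6 km gives v_t = √[μ(2/r − 1/a_t)] = 4.020 km/s.
Δv₂ = |v_t − v_c| = |4.020 − 9.041| = 5.021 km/s.

Δv₂ = 5.02 km/s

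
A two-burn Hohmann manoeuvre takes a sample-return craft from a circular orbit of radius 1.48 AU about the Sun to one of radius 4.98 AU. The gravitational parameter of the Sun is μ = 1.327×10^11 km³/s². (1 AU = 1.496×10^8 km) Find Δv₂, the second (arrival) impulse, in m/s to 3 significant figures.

In km: r₁ = 1.48 × 1.496×10^8 = 2.21408×10^8 km; r₂ = 4.98 × 1.496×10^8 = 7.45008×10^8 km.
The Hohmann ellipse has a_t = (r₁ + r₂)/2 = 4.83208×10^8 km.
Circular speed at r = 7.45008×10^8 km: v_c = √(μ/r) = 13.346 km/s.
Vis-viva on the transfer ellipse at r = 7.45008×10^8 km gives v_t = √[μ(2/r − 1/a_t)] = 9.0341 km/s.
Δv₂ = |v_t − v_c| = |9.0341 − 13.346| = 4.312 km/s.

Δv₂ = 4310 m/s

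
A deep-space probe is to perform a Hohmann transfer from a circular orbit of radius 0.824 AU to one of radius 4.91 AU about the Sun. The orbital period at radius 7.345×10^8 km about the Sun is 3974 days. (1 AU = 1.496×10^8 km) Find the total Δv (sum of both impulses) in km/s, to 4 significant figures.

Δv = 16.36 km/s

From Kepler's third law T² = 4π²r³/μ at r = 7.345×10^8 km, T = 3974 days = 3974 × 86400 s = 3.433536×10^8 s: μ = 4π²r³/T² = 1.32694×10^11 km³/s².
In km: r₁ = 0.824 × 1.496×10^8 = 1.232704×10^8 km; r₂ = 4.91 × 1.496×10^8 = 7.34536×10^8 km.
The Hohmann ellipse has a_t = (r₁ + r₂)/2 = 4.289032×10^8 km.
At r₁ the circular-orbit speed is v₁ = √(μ/r₁) = 32.809 km/s.
Transfer-orbit speed at r₁ (v² = μ(2/r − 1/a)): v_p = √[μ(2/r₁ − 1/a_t)] = 42.936 km/s.
First burn Δv₁ = |v_p − v₁| = 10.127 km/s.
At r₂, v₂ = √(μ/r₂) = 13.4406 km/s.
Transfer-orbit speed at r₂: v_a = √[μ(2/r₂ − 1/a_t)] = 7.20558 km/s.
Second burn Δv₂ = |v₂ − v_a| = 6.2350 km/s.
Δv = Δv₁ + Δv₂ = 10.127 + 6.2350 = 16.36 km/s.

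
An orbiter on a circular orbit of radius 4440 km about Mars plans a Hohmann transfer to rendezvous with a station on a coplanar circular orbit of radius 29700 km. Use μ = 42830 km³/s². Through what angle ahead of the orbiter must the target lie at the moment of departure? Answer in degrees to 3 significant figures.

φ = 102°

Semi-major axis of the transfer orbit: a_t = (4440 + 29700)/2 = 17070 km.
The half-period of the transfer ellipse is t = π√(a_t³/μ) = 33855 s.
The target's mean motion on its circular orbit is ω₂ = √(μ/r₂³) = 4.0433×10^-5 rad/s.
Angle swept by the target during transfer: ω₂·t = 1.3689 rad = 78.43°.
The orbiter traverses 180° on the transfer ellipse, so the target must lead by 180° − 78.43° = 102°.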